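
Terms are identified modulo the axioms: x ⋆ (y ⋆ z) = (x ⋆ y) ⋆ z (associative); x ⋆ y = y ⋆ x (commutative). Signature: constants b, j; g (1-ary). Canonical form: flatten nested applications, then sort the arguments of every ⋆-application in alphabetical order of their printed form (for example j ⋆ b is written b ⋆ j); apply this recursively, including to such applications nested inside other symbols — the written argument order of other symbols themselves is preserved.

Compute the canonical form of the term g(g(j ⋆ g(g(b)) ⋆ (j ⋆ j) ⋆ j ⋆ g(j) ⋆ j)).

Descend into:  j ⋆ g(g(b)) ⋆ (j ⋆ j) ⋆ j ⋆ g(j) ⋆ j
Un-nest:  j ⋆ g(g(b)) ⋆ j ⋆ j ⋆ j ⋆ g(j) ⋆ j
Order the arguments:  g(g(b)) ⋆ g(j) ⋆ j ⋆ j ⋆ j ⋆ j ⋆ j
Put back:  g(g(g(g(b)) ⋆ g(j) ⋆ j ⋆ j ⋆ j ⋆ j ⋆ j))

Answer: g(g(g(g(b)) ⋆ g(j) ⋆ j ⋆ j ⋆ j ⋆ j ⋆ j))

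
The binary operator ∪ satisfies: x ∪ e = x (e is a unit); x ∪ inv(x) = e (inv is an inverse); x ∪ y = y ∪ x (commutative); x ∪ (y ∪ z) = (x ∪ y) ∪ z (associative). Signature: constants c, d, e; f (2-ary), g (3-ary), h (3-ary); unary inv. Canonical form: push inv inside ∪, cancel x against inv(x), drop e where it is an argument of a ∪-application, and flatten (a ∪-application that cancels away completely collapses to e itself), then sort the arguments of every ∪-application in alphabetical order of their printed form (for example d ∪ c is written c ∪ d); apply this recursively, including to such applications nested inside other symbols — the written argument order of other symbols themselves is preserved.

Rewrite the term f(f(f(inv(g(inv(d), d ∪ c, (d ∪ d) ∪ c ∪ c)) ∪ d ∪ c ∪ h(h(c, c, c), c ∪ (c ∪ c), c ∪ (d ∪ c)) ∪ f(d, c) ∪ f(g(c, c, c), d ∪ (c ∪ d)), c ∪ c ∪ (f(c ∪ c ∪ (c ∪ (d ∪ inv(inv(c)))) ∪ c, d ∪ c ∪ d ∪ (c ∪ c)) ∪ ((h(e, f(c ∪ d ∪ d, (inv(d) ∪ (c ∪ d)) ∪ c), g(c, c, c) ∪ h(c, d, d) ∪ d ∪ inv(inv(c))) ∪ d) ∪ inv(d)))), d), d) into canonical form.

Focus inside:  c ∪ c ∪ (f(c ∪ c ∪ (c ∪ (d ∪ inv(inv(c)))) ∪ c, d ∪ c ∪ d ∪ (c ∪ c)) ∪ ((h(e, f(c ∪ d ∪ d, (inv(d) ∪ (c ∪ d)) ∪ c), g(c, c, c) ∪ h(c, d, d) ∪ d ∪ inv(inv(c))) ∪ d) ∪ inv(d)))
Push inv inside:  distribute inv over ∪ and collapse double inv
Cancel:  d cancels
Collect terms:  c ∪ c ∪ f(c ∪ c ∪ c ∪ c ∪ c ∪ d, c ∪ c ∪ c ∪ d ∪ d) ∪ h(e, f(c ∪ d ∪ d, c ∪ c), c ∪ d ∪ g(c, c, c) ∪ h(c, d, d))
Put back:  f(f(f(c ∪ d ∪ f(d, c) ∪ f(g(c, c, c), c ∪ d ∪ d) ∪ h(h(c, c, c), c ∪ c ∪ c, c ∪ c ∪ d) ∪ inv(g(inv(d), c ∪ d, c ∪ c ∪ d ∪ d)), c ∪ c ∪ f(c ∪ c ∪ c ∪ c ∪ c ∪ d, c ∪ c ∪ c ∪ d ∪ d) ∪ h(e, f(c ∪ d ∪ d, c ∪ c), c ∪ d ∪ g(c, c, c) ∪ h(c, d, d))), d), d)

Answer: f(f(f(c ∪ d ∪ f(d, c) ∪ f(g(c, c, c), c ∪ d ∪ d) ∪ h(h(c, c, c), c ∪ c ∪ c, c ∪ c ∪ d) ∪ inv(g(inv(d), c ∪ d, c ∪ c ∪ d ∪ d)), c ∪ c ∪ f(c ∪ c ∪ c ∪ c ∪ c ∪ d, c ∪ c ∪ c ∪ d ∪ d) ∪ h(e, f(c ∪ d ∪ d, c ∪ c), c ∪ d ∪ g(c, c, c) ∪ h(c, d, d))), d), d)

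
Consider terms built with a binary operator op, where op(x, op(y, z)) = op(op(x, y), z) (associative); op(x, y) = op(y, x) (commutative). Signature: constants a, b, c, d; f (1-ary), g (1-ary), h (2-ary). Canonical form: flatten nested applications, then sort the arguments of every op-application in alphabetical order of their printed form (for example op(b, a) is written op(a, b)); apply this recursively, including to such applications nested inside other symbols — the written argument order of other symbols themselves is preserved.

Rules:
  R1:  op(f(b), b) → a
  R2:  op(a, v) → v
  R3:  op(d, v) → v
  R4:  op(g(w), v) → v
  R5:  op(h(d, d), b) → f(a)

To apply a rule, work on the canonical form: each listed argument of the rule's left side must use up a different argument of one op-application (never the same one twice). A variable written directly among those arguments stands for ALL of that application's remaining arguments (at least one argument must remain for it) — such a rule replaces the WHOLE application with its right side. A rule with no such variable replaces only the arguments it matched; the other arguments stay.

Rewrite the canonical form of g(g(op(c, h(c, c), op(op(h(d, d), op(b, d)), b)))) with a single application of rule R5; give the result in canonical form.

Canonical form:  g(g(op(b, b, c, d, h(c, c), h(d, d))))
Apply R5:  consuming b, h(d, d)
New term:  g(g(op(b, c, d, f(a), h(c, c))))

Answer: g(g(op(b, c, d, f(a), h(c, c))))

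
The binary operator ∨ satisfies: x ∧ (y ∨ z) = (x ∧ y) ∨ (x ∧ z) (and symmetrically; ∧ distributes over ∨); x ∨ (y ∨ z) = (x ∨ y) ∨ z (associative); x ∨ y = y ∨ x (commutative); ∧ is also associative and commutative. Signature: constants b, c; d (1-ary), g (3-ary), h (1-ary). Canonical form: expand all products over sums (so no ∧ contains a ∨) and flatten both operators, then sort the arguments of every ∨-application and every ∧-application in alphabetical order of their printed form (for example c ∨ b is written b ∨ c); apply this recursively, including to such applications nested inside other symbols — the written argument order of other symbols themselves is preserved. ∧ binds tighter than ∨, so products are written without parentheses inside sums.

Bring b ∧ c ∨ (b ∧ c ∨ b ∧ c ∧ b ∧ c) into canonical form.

Answer: b ∧ b ∧ c ∧ c ∨ b ∧ c ∨ b ∧ c

Derivation:
Un-nest:  b ∧ c ∨ b ∧ c ∨ b ∧ b ∧ c ∧ c
Order the arguments:  b ∧ b ∧ c ∧ c ∨ b ∧ c ∨ b ∧ c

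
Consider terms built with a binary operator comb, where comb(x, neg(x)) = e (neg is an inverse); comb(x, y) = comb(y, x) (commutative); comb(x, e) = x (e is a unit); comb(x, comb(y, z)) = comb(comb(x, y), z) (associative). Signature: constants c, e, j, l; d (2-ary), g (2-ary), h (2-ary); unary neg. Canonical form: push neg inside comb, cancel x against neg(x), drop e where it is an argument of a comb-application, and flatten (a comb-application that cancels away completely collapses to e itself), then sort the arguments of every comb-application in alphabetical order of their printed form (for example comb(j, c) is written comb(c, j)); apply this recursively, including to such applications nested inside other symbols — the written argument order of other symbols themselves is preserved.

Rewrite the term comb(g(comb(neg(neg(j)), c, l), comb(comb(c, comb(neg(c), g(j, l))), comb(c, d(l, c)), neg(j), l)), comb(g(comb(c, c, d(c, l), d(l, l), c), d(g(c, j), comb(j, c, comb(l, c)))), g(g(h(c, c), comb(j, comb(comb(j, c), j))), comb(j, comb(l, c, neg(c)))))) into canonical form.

Answer: comb(g(comb(c, c, c, d(c, l), d(l, l)), d(g(c, j), comb(c, c, j, l))), g(comb(c, j, l), comb(c, d(l, c), g(j, l), l, neg(j))), g(g(h(c, c), comb(c, j, j, j)), comb(j, l)))

Derivation:
Push neg inside:  distribute neg over comb and collapse double neg
Collect:  comb(g(comb(c, j, l), comb(c, d(l, c), g(j, l), l, neg(j))), g(comb(c, c, c, d(c, l), d(l, l)), d(g(c, j), comb(c, c, j, l))), g(g(h(c, c), comb(c, j, j, j)), comb(j, l)))
Sort:  comb(g(comb(c, c, c, d(c, l), d(l, l)), d(g(c, j), comb(c, c, j, l))), g(comb(c, j, l), comb(c, d(l, c), g(j, l), l, neg(j))), g(g(h(c, c), comb(c, j, j, j)), comb(j, l)))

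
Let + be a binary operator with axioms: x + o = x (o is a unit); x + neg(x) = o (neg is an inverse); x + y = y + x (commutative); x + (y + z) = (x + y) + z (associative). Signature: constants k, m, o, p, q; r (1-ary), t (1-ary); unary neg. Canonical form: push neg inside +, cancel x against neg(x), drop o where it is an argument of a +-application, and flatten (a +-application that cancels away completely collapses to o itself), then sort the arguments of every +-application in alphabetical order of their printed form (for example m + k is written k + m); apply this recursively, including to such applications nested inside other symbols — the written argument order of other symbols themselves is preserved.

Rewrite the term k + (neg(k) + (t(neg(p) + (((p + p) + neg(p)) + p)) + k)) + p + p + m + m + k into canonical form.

Collect terms:  k + k + t(p) + p + p + m + m
Order the arguments:  k + k + m + m + p + p + t(p)

Answer: k + k + m + m + p + p + t(p)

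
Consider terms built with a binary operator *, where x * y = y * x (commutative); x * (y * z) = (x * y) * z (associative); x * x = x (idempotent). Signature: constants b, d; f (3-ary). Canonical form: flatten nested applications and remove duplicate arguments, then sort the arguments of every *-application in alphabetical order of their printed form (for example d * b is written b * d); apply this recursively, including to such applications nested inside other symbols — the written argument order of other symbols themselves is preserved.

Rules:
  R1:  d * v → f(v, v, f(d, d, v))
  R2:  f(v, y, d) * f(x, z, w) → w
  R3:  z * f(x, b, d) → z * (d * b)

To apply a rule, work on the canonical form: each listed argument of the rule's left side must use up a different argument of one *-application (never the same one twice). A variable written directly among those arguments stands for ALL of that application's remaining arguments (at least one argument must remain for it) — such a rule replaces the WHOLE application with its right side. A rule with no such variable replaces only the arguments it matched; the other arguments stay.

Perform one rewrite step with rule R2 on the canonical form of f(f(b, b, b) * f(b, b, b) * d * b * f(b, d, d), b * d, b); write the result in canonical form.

Answer: f(b * d, b * d, b)

Derivation:
Canonical form:  f(b * d * f(b, b, b) * f(b, d, d), b * d, b)
Apply R2:  consuming f(b, b, b), f(b, d, d);  v := b, w := b, x := b, y := d, z := b
New term:  f(b * d, b * d, b)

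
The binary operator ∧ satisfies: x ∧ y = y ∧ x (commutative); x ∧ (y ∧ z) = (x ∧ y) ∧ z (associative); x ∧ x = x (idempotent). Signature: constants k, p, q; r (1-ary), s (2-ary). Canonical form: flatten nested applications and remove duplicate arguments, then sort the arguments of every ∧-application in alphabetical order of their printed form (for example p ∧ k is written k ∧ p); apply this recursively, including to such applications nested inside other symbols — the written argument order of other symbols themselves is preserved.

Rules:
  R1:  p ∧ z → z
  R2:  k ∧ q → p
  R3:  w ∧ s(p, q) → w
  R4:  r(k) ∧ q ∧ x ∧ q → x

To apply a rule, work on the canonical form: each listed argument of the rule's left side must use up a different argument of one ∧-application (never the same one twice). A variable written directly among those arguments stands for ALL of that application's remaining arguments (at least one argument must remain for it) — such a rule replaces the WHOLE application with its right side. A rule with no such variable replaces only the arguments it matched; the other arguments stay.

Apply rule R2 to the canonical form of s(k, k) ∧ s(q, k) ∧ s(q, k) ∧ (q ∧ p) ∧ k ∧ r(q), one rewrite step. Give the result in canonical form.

Canonical form:  k ∧ p ∧ q ∧ r(q) ∧ s(k, k) ∧ s(q, k)
Apply R2:  consuming k, q
Result:  p ∧ r(q) ∧ s(k, k) ∧ s(q, k)

Answer: p ∧ r(q) ∧ s(k, k) ∧ s(q, k)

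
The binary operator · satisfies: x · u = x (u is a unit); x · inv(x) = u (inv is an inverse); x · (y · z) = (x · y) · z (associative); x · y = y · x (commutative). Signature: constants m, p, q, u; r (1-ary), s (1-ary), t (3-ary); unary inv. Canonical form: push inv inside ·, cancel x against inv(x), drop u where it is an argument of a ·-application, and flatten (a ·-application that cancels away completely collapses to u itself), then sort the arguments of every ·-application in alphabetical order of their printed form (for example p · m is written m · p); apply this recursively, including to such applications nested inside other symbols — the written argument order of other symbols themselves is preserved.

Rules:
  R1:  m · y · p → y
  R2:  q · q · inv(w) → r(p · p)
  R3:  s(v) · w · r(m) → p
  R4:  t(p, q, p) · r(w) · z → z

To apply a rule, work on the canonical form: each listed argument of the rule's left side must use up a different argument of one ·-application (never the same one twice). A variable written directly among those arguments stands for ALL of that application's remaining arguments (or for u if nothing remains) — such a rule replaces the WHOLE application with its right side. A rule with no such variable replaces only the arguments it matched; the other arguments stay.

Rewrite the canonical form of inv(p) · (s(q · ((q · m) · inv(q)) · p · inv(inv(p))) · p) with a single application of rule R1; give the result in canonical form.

Canonical form:  s(m · p · p · q)
Match R1:  consume m, p;  y := p · q
The variable takes the whole remainder — replace the entire application.
Result:  s(p · q)

Answer: s(p · q)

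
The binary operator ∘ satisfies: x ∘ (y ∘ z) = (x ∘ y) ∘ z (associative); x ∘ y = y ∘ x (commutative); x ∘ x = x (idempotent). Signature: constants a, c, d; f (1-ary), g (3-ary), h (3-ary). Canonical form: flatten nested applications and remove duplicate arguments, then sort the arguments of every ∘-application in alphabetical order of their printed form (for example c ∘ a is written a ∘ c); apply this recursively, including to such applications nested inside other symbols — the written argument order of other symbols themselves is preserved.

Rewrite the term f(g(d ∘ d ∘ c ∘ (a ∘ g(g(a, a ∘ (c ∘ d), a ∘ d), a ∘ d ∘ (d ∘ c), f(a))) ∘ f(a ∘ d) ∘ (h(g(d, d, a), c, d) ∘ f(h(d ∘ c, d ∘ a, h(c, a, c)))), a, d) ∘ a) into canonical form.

Answer: f(a ∘ g(a ∘ c ∘ d ∘ f(a ∘ d) ∘ f(h(c ∘ d, a ∘ d, h(c, a, c))) ∘ g(g(a, a ∘ c ∘ d, a ∘ d), a ∘ c ∘ d, f(a)) ∘ h(g(d, d, a), c, d), a, d))

Derivation:
Work inside:  g(d ∘ d ∘ c ∘ (a ∘ g(g(a, a ∘ (c ∘ d), a ∘ d), a ∘ d ∘ (d ∘ c), f(a))) ∘ f(a ∘ d) ∘ (h(g(d, d, a), c, d) ∘ f(h(d ∘ c, d ∘ a, h(c, a, c)))), a, d) ∘ a
Canonicalize subterm:  g(d ∘ d ∘ c ∘ (a ∘ g(g(a, a ∘ (c ∘ d), a ∘ d), a ∘ d ∘ (d ∘ c), f(a))) ∘ f(a ∘ d) ∘ (h(g(d, d, a), c, d) ∘ f(h(d ∘ c, d ∘ a, h(c, a, c)))), a, d)  →  g(a ∘ c ∘ d ∘ f(a ∘ d) ∘ f(h(c ∘ d, a ∘ d, h(c, a, c))) ∘ g(g(a, a ∘ c ∘ d, a ∘ d), a ∘ c ∘ d, f(a)) ∘ h(g(d, d, a), c, d), a, d)
Sort:  a ∘ g(a ∘ c ∘ d ∘ f(a ∘ d) ∘ f(h(c ∘ d, a ∘ d, h(c, a, c))) ∘ g(g(a, a ∘ c ∘ d, a ∘ d), a ∘ c ∘ d, f(a)) ∘ h(g(d, d, a), c, d), a, d)
Reassemble:  f(a ∘ g(a ∘ c ∘ d ∘ f(a ∘ d) ∘ f(h(c ∘ d, a ∘ d, h(c, a, c))) ∘ g(g(a, a ∘ c ∘ d, a ∘ d), a ∘ c ∘ d, f(a)) ∘ h(g(d, d, a), c, d), a, d))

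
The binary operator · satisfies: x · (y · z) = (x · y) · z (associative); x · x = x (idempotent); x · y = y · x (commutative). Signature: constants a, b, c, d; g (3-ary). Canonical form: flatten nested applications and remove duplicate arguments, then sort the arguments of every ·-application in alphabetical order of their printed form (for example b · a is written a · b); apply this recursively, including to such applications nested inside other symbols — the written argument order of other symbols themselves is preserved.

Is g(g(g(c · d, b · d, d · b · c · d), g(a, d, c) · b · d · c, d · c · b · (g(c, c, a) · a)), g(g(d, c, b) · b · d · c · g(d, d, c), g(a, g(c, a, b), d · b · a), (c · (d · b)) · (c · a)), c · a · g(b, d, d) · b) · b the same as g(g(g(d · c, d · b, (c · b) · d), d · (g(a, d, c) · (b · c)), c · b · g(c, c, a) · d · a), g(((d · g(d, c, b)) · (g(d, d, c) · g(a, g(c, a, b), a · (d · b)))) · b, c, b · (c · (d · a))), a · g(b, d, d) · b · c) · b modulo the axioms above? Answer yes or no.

Answer: no — b · g(g(g(c · d, b · d, b · c · d), b · c · d · g(a, d, c), a · b · c · d · g(c, c, a)), g(b · c · d · g(d, c, b) · g(d, d, c), g(a, g(c, a, b), a · b · d), a · b · c · d), a · b · c · g(b, d, d)) vs b · g(g(g(c · d, b · d, b · c · d), b · c · d · g(a, d, c), a · b · c · d · g(c, c, a)), g(b · d · g(a, g(c, a, b), a · b · d) · g(d, c, b) · g(d, d, c), c, a · b · c · d), a · b · c · g(b, d, d))

Derivation:
Left:  g(g(g(c · d, b · d, d · b · c · d), g(a, d, c) · b · d · c, d · c · b · (g(c, c, a) · a)), g(g(d, c, b) · b · d · c · g(d, d, c), g(a, g(c, a, b), d · b · a), (c · (d · b)) · (c · a)), c · a · g(b, d, d) · b) · b
  Inside:  g(g(g(c · d, b · d, d · b · c · d), g(a, d, c) · b · d · c, d · c · b · (g(c, c, a) · a)), g(g(d, c, b) · b · d · c · g(d, d, c), g(a, g(c, a, b), d · b · a), (c · (d · b)) · (c · a)), c · a · g(b, d, d) · b)  →  g(g(g(c · d, b · d, b · c · d), b · c · d · g(a, d, c), a · b · c · d · g(c, c, a)), g(b · c · d · g(d, c, b) · g(d, d, c), g(a, g(c, a, b), a · b · d), a · b · c · d), a · b · c · g(b, d, d))
  Sort:  b · g(g(g(c · d, b · d, b · c · d), b · c · d · g(a, d, c), a · b · c · d · g(c, c, a)), g(b · c · d · g(d, c, b) · g(d, d, c), g(a, g(c, a, b), a · b · d), a · b · c · d), a · b · c · g(b, d, d))
Right:  g(g(g(d · c, d · b, (c · b) · d), d · (g(a, d, c) · (b · c)), c · b · g(c, c, a) · d · a), g(((d · g(d, c, b)) · (g(d, d, c) · g(a, g(c, a, b), a · (d · b)))) · b, c, b · (c · (d · a))), a · g(b, d, d) · b · c) · b
  Canonicalize subterm:  g(g(g(d · c, d · b, (c · b) · d), d · (g(a, d, c) · (b · c)), c · b · g(c, c, a) · d · a), g(((d · g(d, c, b)) · (g(d, d, c) · g(a, g(c, a, b), a · (d · b)))) · b, c, b · (c · (d · a))), a · g(b, d, d) · b · c)  →  g(g(g(c · d, b · d, b · c · d), b · c · d · g(a, d, c), a · b · c · d · g(c, c, a)), g(b · d · g(a, g(c, a, b), a · b · d) · g(d, c, b) · g(d, d, c), c, a · b · c · d), a · b · c · g(b, d, d))
  Sort:  b · g(g(g(c · d, b · d, b · c · d), b · c · d · g(a, d, c), a · b · c · d · g(c, c, a)), g(b · d · g(a, g(c, a, b), a · b · d) · g(d, c, b) · g(d, d, c), c, a · b · c · d), a · b · c · g(b, d, d))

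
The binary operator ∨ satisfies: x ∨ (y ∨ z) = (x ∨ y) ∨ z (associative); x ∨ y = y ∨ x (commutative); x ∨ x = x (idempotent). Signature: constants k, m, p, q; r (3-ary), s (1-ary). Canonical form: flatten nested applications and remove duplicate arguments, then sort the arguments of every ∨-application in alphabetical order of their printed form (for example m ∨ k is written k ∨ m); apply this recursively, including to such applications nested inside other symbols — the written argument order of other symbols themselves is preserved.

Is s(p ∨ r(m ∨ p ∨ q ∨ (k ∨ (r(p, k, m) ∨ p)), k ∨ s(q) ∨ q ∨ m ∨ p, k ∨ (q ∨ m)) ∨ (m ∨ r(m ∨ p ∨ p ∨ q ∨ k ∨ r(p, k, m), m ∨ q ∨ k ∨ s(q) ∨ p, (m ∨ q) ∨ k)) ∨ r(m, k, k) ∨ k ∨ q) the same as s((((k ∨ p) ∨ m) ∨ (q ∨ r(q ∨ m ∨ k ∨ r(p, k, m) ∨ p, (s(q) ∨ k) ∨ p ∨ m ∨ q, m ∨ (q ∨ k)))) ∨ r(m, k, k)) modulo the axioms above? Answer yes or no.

Answer: yes — both canonical forms are s(k ∨ m ∨ p ∨ q ∨ r(k ∨ m ∨ p ∨ q ∨ r(p, k, m), k ∨ m ∨ p ∨ q ∨ s(q), k ∨ m ∨ q) ∨ r(m, k, k))

Derivation:
Left:  s(p ∨ r(m ∨ p ∨ q ∨ (k ∨ (r(p, k, m) ∨ p)), k ∨ s(q) ∨ q ∨ m ∨ p, k ∨ (q ∨ m)) ∨ (m ∨ r(m ∨ p ∨ p ∨ q ∨ k ∨ r(p, k, m), m ∨ q ∨ k ∨ s(q) ∨ p, (m ∨ q) ∨ k)) ∨ r(m, k, k) ∨ k ∨ q)
  Work inside:  p ∨ r(m ∨ p ∨ q ∨ (k ∨ (r(p, k, m) ∨ p)), k ∨ s(q) ∨ q ∨ m ∨ p, k ∨ (q ∨ m)) ∨ (m ∨ r(m ∨ p ∨ p ∨ q ∨ k ∨ r(p, k, m), m ∨ q ∨ k ∨ s(q) ∨ p, (m ∨ q) ∨ k)) ∨ r(m, k, k) ∨ k ∨ q
  Merge nested applications:  p ∨ r(m ∨ p ∨ q ∨ (k ∨ (r(p, k, m) ∨ p)), k ∨ s(q) ∨ q ∨ m ∨ p, k ∨ (q ∨ m)) ∨ m ∨ r(m ∨ p ∨ p ∨ q ∨ k ∨ r(p, k, m), m ∨ q ∨ k ∨ s(q) ∨ p, (m ∨ q) ∨ k) ∨ r(m, k, k) ∨ k ∨ q
  Simplify inside:  r(m ∨ p ∨ q ∨ (k ∨ (r(p, k, m) ∨ p)), k ∨ s(q) ∨ q ∨ m ∨ p, k ∨ (q ∨ m))  →  r(k ∨ m ∨ p ∨ q ∨ r(p, k, m), k ∨ m ∨ p ∨ q ∨ s(q), k ∨ m ∨ q)
  Canonicalize subterm:  r(m ∨ p ∨ p ∨ q ∨ k ∨ r(p, k, m), m ∨ q ∨ k ∨ s(q) ∨ p, (m ∨ q) ∨ k)  →  r(k ∨ m ∨ p ∨ q ∨ r(p, k, m), k ∨ m ∨ p ∨ q ∨ s(q), k ∨ m ∨ q)
  Drop duplicates:  drop duplicate r(k ∨ m ∨ p ∨ q ∨ r(p, k, m), k ∨ m ∨ p ∨ q ∨ s(q), k ∨ m ∨ q)
  Sort:  k ∨ m ∨ p ∨ q ∨ r(k ∨ m ∨ p ∨ q ∨ r(p, k, m), k ∨ m ∨ p ∨ q ∨ s(q), k ∨ m ∨ q) ∨ r(m, k, k)
  Put back:  s(k ∨ m ∨ p ∨ q ∨ r(k ∨ m ∨ p ∨ q ∨ r(p, k, m), k ∨ m ∨ p ∨ q ∨ s(q), k ∨ m ∨ q) ∨ r(m, k, k))
Right:  s((((k ∨ p) ∨ m) ∨ (q ∨ r(q ∨ m ∨ k ∨ r(p, k, m) ∨ p, (s(q) ∨ k) ∨ p ∨ m ∨ q, m ∨ (q ∨ k)))) ∨ r(m, k, k))
  Work inside:  (((k ∨ p) ∨ m) ∨ (q ∨ r(q ∨ m ∨ k ∨ r(p, k, m) ∨ p, (s(q) ∨ k) ∨ p ∨ m ∨ q, m ∨ (q ∨ k)))) ∨ r(m, k, k)
  Flatten:  k ∨ p ∨ m ∨ q ∨ r(q ∨ m ∨ k ∨ r(p, k, m) ∨ p, (s(q) ∨ k) ∨ p ∨ m ∨ q, m ∨ (q ∨ k)) ∨ r(m, k, k)
  Inside:  r(q ∨ m ∨ k ∨ r(p, k, m) ∨ p, (s(q) ∨ k) ∨ p ∨ m ∨ q, m ∨ (q ∨ k))  →  r(k ∨ m ∨ p ∨ q ∨ r(p, k, m), k ∨ m ∨ p ∨ q ∨ s(q), k ∨ m ∨ q)
  Sort:  k ∨ m ∨ p ∨ q ∨ r(k ∨ m ∨ p ∨ q ∨ r(p, k, m), k ∨ m ∨ p ∨ q ∨ s(q), k ∨ m ∨ q) ∨ r(m, k, k)
  Rebuild:  s(k ∨ m ∨ p ∨ q ∨ r(k ∨ m ∨ p ∨ q ∨ r(p, k, m), k ∨ m ∨ p ∨ q ∨ s(q), k ∨ m ∨ q) ∨ r(m, k, k))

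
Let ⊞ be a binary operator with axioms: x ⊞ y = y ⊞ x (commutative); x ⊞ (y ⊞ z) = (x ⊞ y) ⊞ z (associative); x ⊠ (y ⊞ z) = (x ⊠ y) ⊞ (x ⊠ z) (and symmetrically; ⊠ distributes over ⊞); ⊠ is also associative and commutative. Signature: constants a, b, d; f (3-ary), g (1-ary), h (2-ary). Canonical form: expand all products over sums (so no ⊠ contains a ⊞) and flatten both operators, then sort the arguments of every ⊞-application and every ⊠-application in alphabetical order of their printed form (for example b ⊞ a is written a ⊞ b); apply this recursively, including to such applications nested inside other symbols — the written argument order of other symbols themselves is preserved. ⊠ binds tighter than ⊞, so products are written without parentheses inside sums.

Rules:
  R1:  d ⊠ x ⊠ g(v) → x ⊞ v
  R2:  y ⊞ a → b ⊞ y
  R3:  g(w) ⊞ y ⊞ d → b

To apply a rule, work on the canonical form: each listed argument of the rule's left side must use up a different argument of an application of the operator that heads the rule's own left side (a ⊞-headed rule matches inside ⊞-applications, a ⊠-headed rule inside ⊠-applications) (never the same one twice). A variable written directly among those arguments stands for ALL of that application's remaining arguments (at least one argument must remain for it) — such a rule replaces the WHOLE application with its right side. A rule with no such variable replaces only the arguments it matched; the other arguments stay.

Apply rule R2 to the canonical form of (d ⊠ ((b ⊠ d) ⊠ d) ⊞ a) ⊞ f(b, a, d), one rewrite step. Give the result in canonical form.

Answer: b ⊞ b ⊠ d ⊠ d ⊠ d ⊞ f(b, a, d)

Derivation:
Canonical form:  a ⊞ b ⊠ d ⊠ d ⊠ d ⊞ f(b, a, d)
Match R2:  consume a;  y := b ⊠ d ⊠ d ⊠ d ⊞ f(b, a, d)
Every leftover argument binds to the variable; the entire application is replaced.
Giving:  b ⊞ b ⊠ d ⊠ d ⊠ d ⊞ f(b, a, d)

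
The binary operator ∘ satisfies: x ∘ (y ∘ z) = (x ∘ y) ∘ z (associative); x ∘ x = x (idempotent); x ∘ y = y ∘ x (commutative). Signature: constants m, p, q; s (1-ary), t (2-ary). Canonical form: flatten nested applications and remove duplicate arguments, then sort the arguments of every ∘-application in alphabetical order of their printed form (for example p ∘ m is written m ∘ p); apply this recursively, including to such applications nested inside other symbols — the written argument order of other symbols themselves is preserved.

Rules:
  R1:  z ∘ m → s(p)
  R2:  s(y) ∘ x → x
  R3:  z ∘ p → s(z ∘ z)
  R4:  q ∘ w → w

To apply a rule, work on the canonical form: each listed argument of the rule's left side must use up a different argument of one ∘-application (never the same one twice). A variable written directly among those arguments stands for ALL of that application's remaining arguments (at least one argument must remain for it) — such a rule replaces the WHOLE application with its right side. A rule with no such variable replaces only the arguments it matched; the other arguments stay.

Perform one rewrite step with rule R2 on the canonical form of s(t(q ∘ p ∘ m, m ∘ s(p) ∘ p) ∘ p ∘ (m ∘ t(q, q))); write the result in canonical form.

Answer: s(m ∘ p ∘ t(m ∘ p ∘ q, m ∘ p) ∘ t(q, q))

Derivation:
Canonical form:  s(m ∘ p ∘ t(m ∘ p ∘ q, m ∘ p ∘ s(p)) ∘ t(q, q))
R2 matches:  uses s(p);  x := m ∘ p, y := p
The variable takes the whole remainder — replace the entire application.
New term:  s(m ∘ p ∘ t(m ∘ p ∘ q, m ∘ p) ∘ t(q, q))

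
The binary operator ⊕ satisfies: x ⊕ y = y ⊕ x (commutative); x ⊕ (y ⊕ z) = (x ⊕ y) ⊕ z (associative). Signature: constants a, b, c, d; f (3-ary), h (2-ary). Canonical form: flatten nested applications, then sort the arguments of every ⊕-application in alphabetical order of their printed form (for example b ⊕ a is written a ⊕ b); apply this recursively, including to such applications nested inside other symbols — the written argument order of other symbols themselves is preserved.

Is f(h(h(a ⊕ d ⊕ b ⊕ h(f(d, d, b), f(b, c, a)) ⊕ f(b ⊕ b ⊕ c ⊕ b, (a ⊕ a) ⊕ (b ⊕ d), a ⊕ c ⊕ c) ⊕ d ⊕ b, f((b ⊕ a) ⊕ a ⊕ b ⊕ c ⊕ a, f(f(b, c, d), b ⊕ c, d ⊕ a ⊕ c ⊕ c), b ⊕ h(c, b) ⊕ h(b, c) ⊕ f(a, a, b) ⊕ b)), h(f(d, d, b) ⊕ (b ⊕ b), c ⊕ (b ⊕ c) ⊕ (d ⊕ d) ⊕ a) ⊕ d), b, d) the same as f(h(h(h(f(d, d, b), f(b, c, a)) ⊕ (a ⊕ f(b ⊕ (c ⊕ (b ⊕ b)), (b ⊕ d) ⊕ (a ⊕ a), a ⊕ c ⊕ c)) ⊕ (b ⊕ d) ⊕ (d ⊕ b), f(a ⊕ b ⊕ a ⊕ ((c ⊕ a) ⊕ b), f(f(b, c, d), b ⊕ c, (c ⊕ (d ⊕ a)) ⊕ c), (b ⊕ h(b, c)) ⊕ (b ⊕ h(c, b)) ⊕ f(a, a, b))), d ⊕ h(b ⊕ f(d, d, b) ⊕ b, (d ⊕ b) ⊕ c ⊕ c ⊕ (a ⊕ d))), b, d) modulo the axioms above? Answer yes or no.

Answer: yes — both canonical forms are f(h(h(a ⊕ b ⊕ b ⊕ d ⊕ d ⊕ f(b ⊕ b ⊕ b ⊕ c, a ⊕ a ⊕ b ⊕ d, a ⊕ c ⊕ c) ⊕ h(f(d, d, b), f(b, c, a)), f(a ⊕ a ⊕ a ⊕ b ⊕ b ⊕ c, f(f(b, c, d), b ⊕ c, a ⊕ c ⊕ c ⊕ d), b ⊕ b ⊕ f(a, a, b) ⊕ h(b, c) ⊕ h(c, b))), d ⊕ h(b ⊕ b ⊕ f(d, d, b), a ⊕ b ⊕ c ⊕ c ⊕ d ⊕ d)), b, d)

Derivation:
Left:  f(h(h(a ⊕ d ⊕ b ⊕ h(f(d, d, b), f(b, c, a)) ⊕ f(b ⊕ b ⊕ c ⊕ b, (a ⊕ a) ⊕ (b ⊕ d), a ⊕ c ⊕ c) ⊕ d ⊕ b, f((b ⊕ a) ⊕ a ⊕ b ⊕ c ⊕ a, f(f(b, c, d), b ⊕ c, d ⊕ a ⊕ c ⊕ c), b ⊕ h(c, b) ⊕ h(b, c) ⊕ f(a, a, b) ⊕ b)), h(f(d, d, b) ⊕ (b ⊕ b), c ⊕ (b ⊕ c) ⊕ (d ⊕ d) ⊕ a) ⊕ d), b, d)
  Descend into:  a ⊕ d ⊕ b ⊕ h(f(d, d, b), f(b, c, a)) ⊕ f(b ⊕ b ⊕ c ⊕ b, (a ⊕ a) ⊕ (b ⊕ d), a ⊕ c ⊕ c) ⊕ d ⊕ b
  Canonicalize subterm:  f(b ⊕ b ⊕ c ⊕ b, (a ⊕ a) ⊕ (b ⊕ d), a ⊕ c ⊕ c)  →  f(b ⊕ b ⊕ b ⊕ c, a ⊕ a ⊕ b ⊕ d, a ⊕ c ⊕ c)
  Sort arguments:  a ⊕ b ⊕ b ⊕ d ⊕ d ⊕ f(b ⊕ b ⊕ b ⊕ c, a ⊕ a ⊕ b ⊕ d, a ⊕ c ⊕ c) ⊕ h(f(d, d, b), f(b, c, a))
  Put back:  f(h(h(a ⊕ b ⊕ b ⊕ d ⊕ d ⊕ f(b ⊕ b ⊕ b ⊕ c, a ⊕ a ⊕ b ⊕ d, a ⊕ c ⊕ c) ⊕ h(f(d, d, b), f(b, c, a)), f(a ⊕ a ⊕ a ⊕ b ⊕ b ⊕ c, f(f(b, c, d), b ⊕ c, a ⊕ c ⊕ c ⊕ d), b ⊕ b ⊕ f(a, a, b) ⊕ h(b, c) ⊕ h(c, b))), d ⊕ h(b ⊕ b ⊕ f(d, d, b), a ⊕ b ⊕ c ⊕ c ⊕ d ⊕ d)), b, d)
Right:  f(h(h(h(f(d, d, b), f(b, c, a)) ⊕ (a ⊕ f(b ⊕ (c ⊕ (b ⊕ b)), (b ⊕ d) ⊕ (a ⊕ a), a ⊕ c ⊕ c)) ⊕ (b ⊕ d) ⊕ (d ⊕ b), f(a ⊕ b ⊕ a ⊕ ((c ⊕ a) ⊕ b), f(f(b, c, d), b ⊕ c, (c ⊕ (d ⊕ a)) ⊕ c), (b ⊕ h(b, c)) ⊕ (b ⊕ h(c, b)) ⊕ f(a, a, b))), d ⊕ h(b ⊕ f(d, d, b) ⊕ b, (d ⊕ b) ⊕ c ⊕ c ⊕ (a ⊕ d))), b, d)
  Work inside:  h(f(d, d, b), f(b, c, a)) ⊕ (a ⊕ f(b ⊕ (c ⊕ (b ⊕ b)), (b ⊕ d) ⊕ (a ⊕ a), a ⊕ c ⊕ c)) ⊕ (b ⊕ d) ⊕ (d ⊕ b)
  Un-nest:  h(f(d, d, b), f(b, c, a)) ⊕ a ⊕ f(b ⊕ (c ⊕ (b ⊕ b)), (b ⊕ d) ⊕ (a ⊕ a), a ⊕ c ⊕ c) ⊕ b ⊕ d ⊕ d ⊕ b
  Canonicalize subterm:  f(b ⊕ (c ⊕ (b ⊕ b)), (b ⊕ d) ⊕ (a ⊕ a), a ⊕ c ⊕ c)  →  f(b ⊕ b ⊕ b ⊕ c, a ⊕ a ⊕ b ⊕ d, a ⊕ c ⊕ c)
  Sort:  a ⊕ b ⊕ b ⊕ d ⊕ d ⊕ f(b ⊕ b ⊕ b ⊕ c, a ⊕ a ⊕ b ⊕ d, a ⊕ c ⊕ c) ⊕ h(f(d, d, b), f(b, c, a))
  Rebuild:  f(h(h(a ⊕ b ⊕ b ⊕ d ⊕ d ⊕ f(b ⊕ b ⊕ b ⊕ c, a ⊕ a ⊕ b ⊕ d, a ⊕ c ⊕ c) ⊕ h(f(d, d, b), f(b, c, a)), f(a ⊕ a ⊕ a ⊕ b ⊕ b ⊕ c, f(f(b, c, d), b ⊕ c, a ⊕ c ⊕ c ⊕ d), b ⊕ b ⊕ f(a, a, b) ⊕ h(b, c) ⊕ h(c, b))), d ⊕ h(b ⊕ b ⊕ f(d, d, b), a ⊕ b ⊕ c ⊕ c ⊕ d ⊕ d)), b, d)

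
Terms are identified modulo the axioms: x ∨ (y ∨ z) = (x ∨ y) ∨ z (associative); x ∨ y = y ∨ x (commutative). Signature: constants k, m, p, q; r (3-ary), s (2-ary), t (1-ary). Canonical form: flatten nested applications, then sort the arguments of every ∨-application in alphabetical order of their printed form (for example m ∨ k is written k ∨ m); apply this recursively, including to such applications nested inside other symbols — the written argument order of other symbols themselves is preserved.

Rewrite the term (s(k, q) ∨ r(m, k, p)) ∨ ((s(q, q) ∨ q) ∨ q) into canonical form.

Flatten:  s(k, q) ∨ r(m, k, p) ∨ s(q, q) ∨ q ∨ q
Sort:  q ∨ q ∨ r(m, k, p) ∨ s(k, q) ∨ s(q, q)

Answer: q ∨ q ∨ r(m, k, p) ∨ s(k, q) ∨ s(q, q)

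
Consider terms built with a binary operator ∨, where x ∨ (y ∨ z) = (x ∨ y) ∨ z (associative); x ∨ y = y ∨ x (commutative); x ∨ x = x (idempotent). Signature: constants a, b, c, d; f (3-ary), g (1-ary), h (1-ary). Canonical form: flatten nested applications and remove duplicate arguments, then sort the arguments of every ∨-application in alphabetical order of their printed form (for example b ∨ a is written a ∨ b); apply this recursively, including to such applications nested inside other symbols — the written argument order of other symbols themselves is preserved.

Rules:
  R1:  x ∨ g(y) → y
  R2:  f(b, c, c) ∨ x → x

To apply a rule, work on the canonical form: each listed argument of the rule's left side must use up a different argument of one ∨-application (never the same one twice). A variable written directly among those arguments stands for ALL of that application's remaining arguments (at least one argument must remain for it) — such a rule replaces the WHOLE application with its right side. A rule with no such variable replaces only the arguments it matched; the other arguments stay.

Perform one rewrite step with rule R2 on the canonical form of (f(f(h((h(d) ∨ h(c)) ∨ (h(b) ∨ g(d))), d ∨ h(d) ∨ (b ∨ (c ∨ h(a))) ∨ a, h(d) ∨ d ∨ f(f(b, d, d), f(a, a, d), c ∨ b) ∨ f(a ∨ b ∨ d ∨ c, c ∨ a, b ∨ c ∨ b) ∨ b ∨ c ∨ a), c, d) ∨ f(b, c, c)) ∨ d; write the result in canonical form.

Canonical form:  d ∨ f(b, c, c) ∨ f(f(h(g(d) ∨ h(b) ∨ h(c) ∨ h(d)), a ∨ b ∨ c ∨ d ∨ h(a) ∨ h(d), a ∨ b ∨ c ∨ d ∨ f(a ∨ b ∨ c ∨ d, a ∨ c, b ∨ c) ∨ f(f(b, d, d), f(a, a, d), b ∨ c) ∨ h(d)), c, d)
Match R2:  consume f(b, c, c);  x := d ∨ f(f(h(g(d) ∨ h(b) ∨ h(c) ∨ h(d)), a ∨ b ∨ c ∨ d ∨ h(a) ∨ h(d), a ∨ b ∨ c ∨ d ∨ f(a ∨ b ∨ c ∨ d, a ∨ c, b ∨ c) ∨ f(f(b, d, d), f(a, a, d), b ∨ c) ∨ h(d)), c, d)
The variable takes the whole remainder — replace the entire application.
Result:  d ∨ f(f(h(g(d) ∨ h(b) ∨ h(c) ∨ h(d)), a ∨ b ∨ c ∨ d ∨ h(a) ∨ h(d), a ∨ b ∨ c ∨ d ∨ f(a ∨ b ∨ c ∨ d, a ∨ c, b ∨ c) ∨ f(f(b, d, d), f(a, a, d), b ∨ c) ∨ h(d)), c, d)

Answer: d ∨ f(f(h(g(d) ∨ h(b) ∨ h(c) ∨ h(d)), a ∨ b ∨ c ∨ d ∨ h(a) ∨ h(d), a ∨ b ∨ c ∨ d ∨ f(a ∨ b ∨ c ∨ d, a ∨ c, b ∨ c) ∨ f(f(b, d, d), f(a, a, d), b ∨ c) ∨ h(d)), c, d)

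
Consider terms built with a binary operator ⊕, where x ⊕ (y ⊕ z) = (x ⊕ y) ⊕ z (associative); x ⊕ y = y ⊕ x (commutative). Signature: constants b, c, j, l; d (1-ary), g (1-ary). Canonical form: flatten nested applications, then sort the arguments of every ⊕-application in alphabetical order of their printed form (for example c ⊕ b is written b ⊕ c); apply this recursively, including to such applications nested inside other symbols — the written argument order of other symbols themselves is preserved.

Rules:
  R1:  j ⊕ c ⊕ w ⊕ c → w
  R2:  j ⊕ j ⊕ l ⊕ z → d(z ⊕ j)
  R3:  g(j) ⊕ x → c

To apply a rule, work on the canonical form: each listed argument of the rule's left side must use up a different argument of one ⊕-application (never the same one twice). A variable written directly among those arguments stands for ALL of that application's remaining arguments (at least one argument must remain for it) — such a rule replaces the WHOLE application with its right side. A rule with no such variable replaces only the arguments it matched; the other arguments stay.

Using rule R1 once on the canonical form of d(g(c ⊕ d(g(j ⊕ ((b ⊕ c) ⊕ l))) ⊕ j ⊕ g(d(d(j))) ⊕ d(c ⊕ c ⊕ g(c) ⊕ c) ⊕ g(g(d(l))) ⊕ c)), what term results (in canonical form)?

Canonical form:  d(g(c ⊕ c ⊕ d(c ⊕ c ⊕ c ⊕ g(c)) ⊕ d(g(b ⊕ c ⊕ j ⊕ l)) ⊕ g(d(d(j))) ⊕ g(g(d(l))) ⊕ j))
Match R1:  consume c, c, j;  w := d(c ⊕ c ⊕ c ⊕ g(c)) ⊕ d(g(b ⊕ c ⊕ j ⊕ l)) ⊕ g(d(d(j))) ⊕ g(g(d(l)))
Every leftover argument binds to the variable; the entire application is replaced.
Giving:  d(g(d(c ⊕ c ⊕ c ⊕ g(c)) ⊕ d(g(b ⊕ c ⊕ j ⊕ l)) ⊕ g(d(d(j))) ⊕ g(g(d(l)))))

Answer: d(g(d(c ⊕ c ⊕ c ⊕ g(c)) ⊕ d(g(b ⊕ c ⊕ j ⊕ l)) ⊕ g(d(d(j))) ⊕ g(g(d(l)))))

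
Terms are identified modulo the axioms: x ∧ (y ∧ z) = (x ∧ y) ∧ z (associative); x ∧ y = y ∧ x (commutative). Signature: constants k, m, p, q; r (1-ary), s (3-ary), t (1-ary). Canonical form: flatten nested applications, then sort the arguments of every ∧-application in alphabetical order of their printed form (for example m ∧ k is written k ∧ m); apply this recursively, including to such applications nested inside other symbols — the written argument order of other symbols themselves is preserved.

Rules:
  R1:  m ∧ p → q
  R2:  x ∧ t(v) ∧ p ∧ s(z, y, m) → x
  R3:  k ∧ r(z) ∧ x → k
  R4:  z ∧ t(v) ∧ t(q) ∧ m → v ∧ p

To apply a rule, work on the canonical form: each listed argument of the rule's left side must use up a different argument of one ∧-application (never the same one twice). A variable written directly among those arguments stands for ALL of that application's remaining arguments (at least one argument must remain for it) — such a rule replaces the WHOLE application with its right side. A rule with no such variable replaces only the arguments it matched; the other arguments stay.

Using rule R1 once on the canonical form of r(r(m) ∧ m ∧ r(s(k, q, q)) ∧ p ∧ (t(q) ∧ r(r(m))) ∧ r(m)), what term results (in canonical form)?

Canonical form:  r(m ∧ p ∧ r(m) ∧ r(m) ∧ r(r(m)) ∧ r(s(k, q, q)) ∧ t(q))
Match R1:  consume m, p
New term:  r(q ∧ r(m) ∧ r(m) ∧ r(r(m)) ∧ r(s(k, q, q)) ∧ t(q))

Answer: r(q ∧ r(m) ∧ r(m) ∧ r(r(m)) ∧ r(s(k, q, q)) ∧ t(q))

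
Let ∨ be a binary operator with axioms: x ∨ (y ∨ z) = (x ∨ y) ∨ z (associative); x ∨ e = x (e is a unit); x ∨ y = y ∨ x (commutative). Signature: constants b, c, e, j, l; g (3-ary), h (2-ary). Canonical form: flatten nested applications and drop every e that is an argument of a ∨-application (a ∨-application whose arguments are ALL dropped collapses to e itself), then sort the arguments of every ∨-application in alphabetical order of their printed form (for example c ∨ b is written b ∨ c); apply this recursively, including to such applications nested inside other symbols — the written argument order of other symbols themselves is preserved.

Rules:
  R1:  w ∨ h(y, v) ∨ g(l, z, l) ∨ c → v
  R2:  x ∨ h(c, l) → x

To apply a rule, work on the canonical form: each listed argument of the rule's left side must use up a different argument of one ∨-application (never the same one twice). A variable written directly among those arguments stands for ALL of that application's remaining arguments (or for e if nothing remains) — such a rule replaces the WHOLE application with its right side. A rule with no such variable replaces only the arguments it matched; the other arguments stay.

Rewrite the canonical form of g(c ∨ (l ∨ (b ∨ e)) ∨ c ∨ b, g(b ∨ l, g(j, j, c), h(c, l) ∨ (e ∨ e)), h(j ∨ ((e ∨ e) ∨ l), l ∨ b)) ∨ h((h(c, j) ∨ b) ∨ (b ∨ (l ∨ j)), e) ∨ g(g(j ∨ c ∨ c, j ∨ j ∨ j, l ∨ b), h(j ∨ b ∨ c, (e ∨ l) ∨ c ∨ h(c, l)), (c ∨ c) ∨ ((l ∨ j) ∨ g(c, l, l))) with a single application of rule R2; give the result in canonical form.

Answer: g(b ∨ b ∨ c ∨ c ∨ l, g(b ∨ l, g(j, j, c), h(c, l)), h(j ∨ l, b ∨ l)) ∨ g(g(c ∨ c ∨ j, j ∨ j ∨ j, b ∨ l), h(b ∨ c ∨ j, c ∨ l), c ∨ c ∨ g(c, l, l) ∨ j ∨ l) ∨ h(b ∨ b ∨ h(c, j) ∨ j ∨ l, e)

Derivation:
Canonical form:  g(b ∨ b ∨ c ∨ c ∨ l, g(b ∨ l, g(j, j, c), h(c, l)), h(j ∨ l, b ∨ l)) ∨ g(g(c ∨ c ∨ j, j ∨ j ∨ j, b ∨ l), h(b ∨ c ∨ j, c ∨ h(c, l) ∨ l), c ∨ c ∨ g(c, l, l) ∨ j ∨ l) ∨ h(b ∨ b ∨ h(c, j) ∨ j ∨ l, e)
Apply R2:  consuming h(c, l);  x := c ∨ l
Every leftover argument binds to the variable; the entire application is replaced.
Result:  g(b ∨ b ∨ c ∨ c ∨ l, g(b ∨ l, g(j, j, c), h(c, l)), h(j ∨ l, b ∨ l)) ∨ g(g(c ∨ c ∨ j, j ∨ j ∨ j, b ∨ l), h(b ∨ c ∨ j, c ∨ l), c ∨ c ∨ g(c, l, l) ∨ j ∨ l) ∨ h(b ∨ b ∨ h(c, j) ∨ j ∨ l, e)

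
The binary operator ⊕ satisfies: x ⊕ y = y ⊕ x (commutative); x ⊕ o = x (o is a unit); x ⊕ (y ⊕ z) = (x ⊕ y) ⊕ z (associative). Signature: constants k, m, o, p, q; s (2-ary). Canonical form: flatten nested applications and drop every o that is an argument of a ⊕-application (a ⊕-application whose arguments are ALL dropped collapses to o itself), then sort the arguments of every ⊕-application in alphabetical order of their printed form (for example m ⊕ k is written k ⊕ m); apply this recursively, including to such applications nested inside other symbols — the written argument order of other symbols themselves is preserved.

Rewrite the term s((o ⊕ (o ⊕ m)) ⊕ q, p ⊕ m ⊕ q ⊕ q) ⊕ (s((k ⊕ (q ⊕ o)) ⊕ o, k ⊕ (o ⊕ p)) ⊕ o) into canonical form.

Merge nested applications:  s((o ⊕ (o ⊕ m)) ⊕ q, p ⊕ m ⊕ q ⊕ q) ⊕ s((k ⊕ (q ⊕ o)) ⊕ o, k ⊕ (o ⊕ p)) ⊕ o
Simplify inside:  s((o ⊕ (o ⊕ m)) ⊕ q, p ⊕ m ⊕ q ⊕ q)  →  s(m ⊕ q, m ⊕ p ⊕ q ⊕ q)
Canonicalize subterm:  s((k ⊕ (q ⊕ o)) ⊕ o, k ⊕ (o ⊕ p))  →  s(k ⊕ q, k ⊕ p)
Unit:  drop o
Order the arguments:  s(k ⊕ q, k ⊕ p) ⊕ s(m ⊕ q, m ⊕ p ⊕ q ⊕ q)

Answer: s(k ⊕ q, k ⊕ p) ⊕ s(m ⊕ q, m ⊕ p ⊕ q ⊕ q)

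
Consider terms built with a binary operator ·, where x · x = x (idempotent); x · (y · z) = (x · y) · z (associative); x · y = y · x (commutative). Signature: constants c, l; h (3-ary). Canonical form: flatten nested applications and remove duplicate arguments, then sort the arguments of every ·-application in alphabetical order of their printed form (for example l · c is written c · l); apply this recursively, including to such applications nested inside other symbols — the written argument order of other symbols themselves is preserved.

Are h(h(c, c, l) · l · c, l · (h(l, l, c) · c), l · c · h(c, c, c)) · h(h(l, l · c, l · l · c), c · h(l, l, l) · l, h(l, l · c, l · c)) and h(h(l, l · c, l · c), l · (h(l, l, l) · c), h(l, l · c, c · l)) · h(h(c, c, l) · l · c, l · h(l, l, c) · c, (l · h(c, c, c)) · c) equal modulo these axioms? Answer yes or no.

Answer: yes — both canonical forms are h(c · h(c, c, l) · l, c · h(l, l, c) · l, c · h(c, c, c) · l) · h(h(l, c · l, c · l), c · h(l, l, l) · l, h(l, c · l, c · l))

Derivation:
Left:  h(h(c, c, l) · l · c, l · (h(l, l, c) · c), l · c · h(c, c, c)) · h(h(l, l · c, l · l · c), c · h(l, l, l) · l, h(l, l · c, l · c))
  Inside:  h(h(c, c, l) · l · c, l · (h(l, l, c) · c), l · c · h(c, c, c))  →  h(c · h(c, c, l) · l, c · h(l, l, c) · l, c · h(c, c, c) · l)
  Simplify inside:  h(h(l, l · c, l · l · c), c · h(l, l, l) · l, h(l, l · c, l · c))  →  h(h(l, c · l, c · l), c · h(l, l, l) · l, h(l, c · l, c · l))
  Sort arguments:  h(c · h(c, c, l) · l, c · h(l, l, c) · l, c · h(c, c, c) · l) · h(h(l, c · l, c · l), c · h(l, l, l) · l, h(l, c · l, c · l))
Right:  h(h(l, l · c, l · c), l · (h(l, l, l) · c), h(l, l · c, c · l)) · h(h(c, c, l) · l · c, l · h(l, l, c) · c, (l · h(c, c, c)) · c)
  Simplify inside:  h(h(l, l · c, l · c), l · (h(l, l, l) · c), h(l, l · c, c · l))  →  h(h(l, c · l, c · l), c · h(l, l, l) · l, h(l, c · l, c · l))
  Canonicalize subterm:  h(h(c, c, l) · l · c, l · h(l, l, c) · c, (l · h(c, c, c)) · c)  →  h(c · h(c, c, l) · l, c · h(l, l, c) · l, c · h(c, c, c) · l)
  Sort:  h(c · h(c, c, l) · l, c · h(l, l, c) · l, c · h(c, c, c) · l) · h(h(l, c · l, c · l), c · h(l, l, l) · l, h(l, c · l, c · l))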